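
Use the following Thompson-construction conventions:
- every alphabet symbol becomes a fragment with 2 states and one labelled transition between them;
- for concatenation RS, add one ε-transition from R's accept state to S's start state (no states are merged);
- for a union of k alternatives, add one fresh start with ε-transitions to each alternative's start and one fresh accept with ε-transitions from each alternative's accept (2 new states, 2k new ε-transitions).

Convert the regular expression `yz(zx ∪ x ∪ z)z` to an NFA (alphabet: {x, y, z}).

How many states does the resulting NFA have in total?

By structural recursion:
Each of the 7 symbol leaves contributes a 2-state fragment.
  zx — 4 states
  zx ∪ x ∪ z — 10 states
  yz(zx ∪ x ∪ z)z — 16 states

16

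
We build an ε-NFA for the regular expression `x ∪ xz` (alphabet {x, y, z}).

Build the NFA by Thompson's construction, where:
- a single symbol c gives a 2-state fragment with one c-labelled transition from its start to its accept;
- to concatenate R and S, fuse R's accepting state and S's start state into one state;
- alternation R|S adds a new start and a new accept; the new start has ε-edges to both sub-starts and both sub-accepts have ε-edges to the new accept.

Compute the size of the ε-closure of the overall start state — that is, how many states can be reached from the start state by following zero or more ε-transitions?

3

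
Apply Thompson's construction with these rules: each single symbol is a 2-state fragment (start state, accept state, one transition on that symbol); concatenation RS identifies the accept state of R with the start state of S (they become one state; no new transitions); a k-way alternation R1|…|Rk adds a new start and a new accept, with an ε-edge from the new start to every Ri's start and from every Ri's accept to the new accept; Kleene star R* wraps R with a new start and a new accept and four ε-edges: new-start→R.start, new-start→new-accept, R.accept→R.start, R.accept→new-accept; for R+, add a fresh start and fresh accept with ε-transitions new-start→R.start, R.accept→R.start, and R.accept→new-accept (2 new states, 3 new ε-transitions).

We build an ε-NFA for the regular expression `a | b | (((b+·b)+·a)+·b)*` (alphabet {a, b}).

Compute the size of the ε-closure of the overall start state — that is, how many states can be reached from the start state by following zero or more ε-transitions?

10

Compute the ε-closure size of each fragment's start state recursively; a symbol fragment's start has no outgoing ε-edge, so its closure is just itself (size 1).
  b+ — C = 1 + 1 = 2 (the body doesn't accept ε, so the new accept is not reached)
  b+·b — same as the first factor's closure: C = 2
  (b+·b)+ — C = 1 + 2 = 3 (the body doesn't accept ε, so the new accept is not reached)
  (b+·b)+·a — same as the first factor's closure: C = 3
  ((b+·b)+·a)+ — new start ε-reaches only the body's start; the new accept needs a symbol first: C = 1 + 3 = 4
  ((b+·b)+·a)+·b — C equals the left operand's closure size = 4 (its accept is not ε-reachable, so the closure stops there)
  (((b+·b)+·a)+·b)* — C = 1 (new start) + 4 (body) + 1 (new accept) = 6
  a | b | (((b+·b)+·a)+·b)* — new start ε-reaches every alternative's start; at least one alternative accepts ε, so the union's new accept is reached too: C = 1 + 1 + 1 + 6 + 1 = 10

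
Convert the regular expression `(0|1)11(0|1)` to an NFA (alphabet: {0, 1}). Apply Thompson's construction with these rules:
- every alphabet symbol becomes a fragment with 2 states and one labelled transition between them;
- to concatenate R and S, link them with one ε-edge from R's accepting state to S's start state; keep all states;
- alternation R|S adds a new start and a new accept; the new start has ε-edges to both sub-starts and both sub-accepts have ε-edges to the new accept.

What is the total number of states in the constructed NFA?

Per subexpression:
Each of the 6 symbol leaves contributes a 2-state fragment.
  0|1 : 6 states
  0|1 : 6 states
  (0|1)11(0|1) : 16 states

16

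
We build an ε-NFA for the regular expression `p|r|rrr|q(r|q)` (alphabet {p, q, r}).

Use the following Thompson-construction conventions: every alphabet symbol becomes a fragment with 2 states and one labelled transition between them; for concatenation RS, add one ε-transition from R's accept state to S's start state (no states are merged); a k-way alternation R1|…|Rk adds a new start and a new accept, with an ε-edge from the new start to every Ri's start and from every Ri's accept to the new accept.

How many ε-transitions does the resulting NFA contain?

15

Bottom-up over the parse tree:
Each of the 8 symbol leaves contributes 0 ε-transitions.
  rrr = 2 ε-transitions
  r|q = 4 ε-transitions
  q(r|q) = 5 ε-transitions
  p|r|rrr|q(r|q) = 15 ε-transitions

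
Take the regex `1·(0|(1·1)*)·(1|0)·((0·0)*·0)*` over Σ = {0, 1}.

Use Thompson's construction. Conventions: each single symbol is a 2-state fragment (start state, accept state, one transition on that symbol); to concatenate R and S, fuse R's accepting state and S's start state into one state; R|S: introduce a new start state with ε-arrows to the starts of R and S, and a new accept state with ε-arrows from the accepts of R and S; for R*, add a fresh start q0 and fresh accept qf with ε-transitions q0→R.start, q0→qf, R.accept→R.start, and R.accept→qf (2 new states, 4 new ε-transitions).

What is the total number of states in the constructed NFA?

22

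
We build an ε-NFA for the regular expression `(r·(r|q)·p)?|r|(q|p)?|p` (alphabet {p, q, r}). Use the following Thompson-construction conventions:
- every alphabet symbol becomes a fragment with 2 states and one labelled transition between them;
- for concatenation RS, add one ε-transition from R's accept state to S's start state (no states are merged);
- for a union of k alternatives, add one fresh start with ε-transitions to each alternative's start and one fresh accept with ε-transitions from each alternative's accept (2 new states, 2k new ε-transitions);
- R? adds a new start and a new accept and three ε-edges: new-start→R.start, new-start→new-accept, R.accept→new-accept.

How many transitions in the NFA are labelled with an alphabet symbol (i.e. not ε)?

Building bottom-up:
Each of the 8 symbol leaves contributes exactly 1 symbol transition.
  r|q — 2 symbol transitions
  r·(r|q)·p — 4 symbol transitions
  (r·(r|q)·p)? — 4 symbol transitions
  q|p — 2 symbol transitions
  (q|p)? — 2 symbol transitions
  (r·(r|q)·p)?|r|(q|p)?|p — 8 symbol transitions

8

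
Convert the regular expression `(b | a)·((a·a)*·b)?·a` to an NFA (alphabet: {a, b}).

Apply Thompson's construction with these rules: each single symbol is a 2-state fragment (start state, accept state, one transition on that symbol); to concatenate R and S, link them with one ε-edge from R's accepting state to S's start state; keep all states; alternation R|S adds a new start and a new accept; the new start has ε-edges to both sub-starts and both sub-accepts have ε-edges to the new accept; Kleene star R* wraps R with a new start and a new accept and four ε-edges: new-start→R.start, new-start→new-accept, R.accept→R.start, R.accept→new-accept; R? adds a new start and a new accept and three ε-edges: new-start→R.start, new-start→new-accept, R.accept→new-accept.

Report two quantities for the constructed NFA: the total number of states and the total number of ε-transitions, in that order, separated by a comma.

Per subexpression:
Each of the 6 symbol leaves contributes 2 states and 0 ε-transitions.
  b | a — 6 states, 4 ε-transitions
  a·a — 4 states, 1 ε-transition
  (a·a)* — 6 states, 5 ε-transitions
  (a·a)*·b — 8 states, 6 ε-transitions
  ((a·a)*·b)? — 10 states, 9 ε-transitions
  (b | a)·((a·a)*·b)?·a — 18 states, 15 ε-transitions

18, 15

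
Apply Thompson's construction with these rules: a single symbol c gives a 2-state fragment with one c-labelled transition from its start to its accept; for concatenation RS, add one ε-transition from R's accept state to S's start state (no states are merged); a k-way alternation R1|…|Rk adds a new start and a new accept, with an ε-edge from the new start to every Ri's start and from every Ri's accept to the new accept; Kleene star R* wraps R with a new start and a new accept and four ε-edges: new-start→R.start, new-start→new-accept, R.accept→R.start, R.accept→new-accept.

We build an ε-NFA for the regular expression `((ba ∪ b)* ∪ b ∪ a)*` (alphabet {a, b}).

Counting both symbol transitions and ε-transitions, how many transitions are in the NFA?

Bottom-up over the parse tree:
Each of the 5 symbol leaves contributes 1 transition (1 symbol, 0 ε).
  ba — 3 transitions (2 symbol, 1 ε)
  ba ∪ b — 8 transitions (3 symbol, 5 ε)
  (ba ∪ b)* — 12 transitions (3 symbol, 9 ε)
  (ba ∪ b)* ∪ b ∪ a — 20 transitions (5 symbol, 15 ε)
  ((ba ∪ b)* ∪ b ∪ a)* — 24 transitions (5 symbol, 19 ε)

24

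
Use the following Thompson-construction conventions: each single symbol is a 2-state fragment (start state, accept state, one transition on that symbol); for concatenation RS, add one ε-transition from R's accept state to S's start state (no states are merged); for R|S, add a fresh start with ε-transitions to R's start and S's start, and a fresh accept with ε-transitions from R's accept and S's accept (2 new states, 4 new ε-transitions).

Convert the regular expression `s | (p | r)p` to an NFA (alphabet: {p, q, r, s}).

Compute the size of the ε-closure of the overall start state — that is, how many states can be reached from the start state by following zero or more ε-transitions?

5

Compute the ε-closure size of each fragment's start state recursively; a symbol fragment's start has no outgoing ε-edge, so its closure is just itself (size 1).
  p | r — C = 1 + 1 + 1 = 3 (the new accept is not ε-reachable since no branch accepts ε)
  (p | r)p — C equals the left operand's closure size = 3 (its accept is not ε-reachable, so the closure stops there)
  s | (p | r)p — new start ε-reaches every alternative's start; none of them accept ε, so the new accept is not reached: C = 1 + 1 + 3 = 5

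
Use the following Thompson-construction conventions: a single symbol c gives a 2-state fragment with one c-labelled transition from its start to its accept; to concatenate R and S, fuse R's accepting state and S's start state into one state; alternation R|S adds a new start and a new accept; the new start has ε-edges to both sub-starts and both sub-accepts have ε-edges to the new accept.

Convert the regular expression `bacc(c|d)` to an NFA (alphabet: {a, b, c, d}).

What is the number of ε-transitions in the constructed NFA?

4

Bottom-up over the parse tree:
Each of the 6 symbol leaves contributes 0 ε-transitions.
  c|d → 4 ε-transitions
  bacc(c|d) → 4 ε-transitions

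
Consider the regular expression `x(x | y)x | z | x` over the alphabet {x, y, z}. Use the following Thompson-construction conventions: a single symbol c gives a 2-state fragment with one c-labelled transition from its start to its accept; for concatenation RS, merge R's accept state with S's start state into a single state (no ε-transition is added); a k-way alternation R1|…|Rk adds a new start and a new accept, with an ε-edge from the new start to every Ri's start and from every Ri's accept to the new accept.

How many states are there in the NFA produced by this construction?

Building bottom-up:
Each of the 6 symbol leaves contributes a 2-state fragment.
  x | y = 6 states
  x(x | y)x = 8 states
  x(x | y)x | z | x = 14 states

14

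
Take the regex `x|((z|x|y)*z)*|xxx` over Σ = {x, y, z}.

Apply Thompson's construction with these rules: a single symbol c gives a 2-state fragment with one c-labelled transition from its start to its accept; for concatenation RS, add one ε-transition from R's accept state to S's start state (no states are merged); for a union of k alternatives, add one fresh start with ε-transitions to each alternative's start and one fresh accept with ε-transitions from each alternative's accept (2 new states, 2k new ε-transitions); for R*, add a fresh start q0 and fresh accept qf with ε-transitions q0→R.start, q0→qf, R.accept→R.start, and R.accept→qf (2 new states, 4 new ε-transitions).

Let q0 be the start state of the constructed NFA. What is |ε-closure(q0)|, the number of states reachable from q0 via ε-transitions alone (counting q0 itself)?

13

Compute the ε-closure size of each fragment's start state recursively; a symbol fragment's start has no outgoing ε-edge, so its closure is just itself (size 1).
  z|x|y → new start ε-reaches every alternative's start; none of them accept ε, so the new accept is not reached: C = 1 + 1 + 1 + 1 = 4
  (z|x|y)* → the star's fresh start ε-reaches both the body's start and the fresh accept: C = 2 + 4 = 6
  (z|x|y)*z → the left operand accepts ε, so the closure extends into the next operand (via the concat ε-link); C = 6 + 1 = 7
  ((z|x|y)*z)* → C = 1 (new start) + 7 (body) + 1 (new accept) = 9
  xxx → same as the first factor's closure: C = 1
  x|((z|x|y)*z)*|xxx → new start ε-reaches every alternative's start; at least one alternative accepts ε, so the union's new accept is reached too: C = 1 + 1 + 9 + 1 + 1 = 13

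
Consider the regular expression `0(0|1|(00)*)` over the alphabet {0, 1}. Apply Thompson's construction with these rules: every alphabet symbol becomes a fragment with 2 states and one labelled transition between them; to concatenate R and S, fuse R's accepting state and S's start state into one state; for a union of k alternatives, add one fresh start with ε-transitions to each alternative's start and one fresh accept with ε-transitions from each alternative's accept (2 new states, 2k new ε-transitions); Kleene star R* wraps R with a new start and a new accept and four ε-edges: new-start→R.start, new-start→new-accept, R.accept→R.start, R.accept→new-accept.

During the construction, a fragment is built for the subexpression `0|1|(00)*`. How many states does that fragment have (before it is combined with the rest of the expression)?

Fragment for `0|1|(00)*`:
Each of the 4 symbol leaves contributes a 2-state fragment.
  00 → 3 states
  (00)* → 5 states
  0|1|(00)* → 11 states

11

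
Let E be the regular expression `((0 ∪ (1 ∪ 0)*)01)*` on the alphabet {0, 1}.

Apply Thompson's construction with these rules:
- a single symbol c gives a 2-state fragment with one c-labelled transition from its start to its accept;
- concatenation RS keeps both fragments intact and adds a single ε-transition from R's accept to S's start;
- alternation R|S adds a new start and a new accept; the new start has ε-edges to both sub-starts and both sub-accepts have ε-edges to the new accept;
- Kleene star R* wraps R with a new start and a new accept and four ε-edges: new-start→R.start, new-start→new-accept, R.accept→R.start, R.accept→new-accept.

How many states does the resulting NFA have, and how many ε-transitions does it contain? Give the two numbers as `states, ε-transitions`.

18, 18

Recursing over subexpressions:
Each of the 5 symbol leaves contributes 2 states and 0 ε-transitions.
  1 ∪ 0 — 6 states, 4 ε-transitions
  (1 ∪ 0)* — 8 states, 8 ε-transitions
  0 ∪ (1 ∪ 0)* — 12 states, 12 ε-transitions
  (0 ∪ (1 ∪ 0)*)01 — 16 states, 14 ε-transitions
  ((0 ∪ (1 ∪ 0)*)01)* — 18 states, 18 ε-transitions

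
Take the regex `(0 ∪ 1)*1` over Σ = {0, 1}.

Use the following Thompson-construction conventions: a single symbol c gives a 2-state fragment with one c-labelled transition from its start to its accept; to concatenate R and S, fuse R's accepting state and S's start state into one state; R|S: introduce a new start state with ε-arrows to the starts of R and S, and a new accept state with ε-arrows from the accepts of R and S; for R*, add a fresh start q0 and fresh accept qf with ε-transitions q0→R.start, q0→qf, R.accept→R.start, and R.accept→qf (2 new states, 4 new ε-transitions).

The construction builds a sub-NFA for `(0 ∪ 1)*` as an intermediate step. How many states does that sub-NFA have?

Fragment for `(0 ∪ 1)*`:
Each of the 2 symbol leaves contributes a 2-state fragment.
  0 ∪ 1 = 6 states
  (0 ∪ 1)* = 8 states

8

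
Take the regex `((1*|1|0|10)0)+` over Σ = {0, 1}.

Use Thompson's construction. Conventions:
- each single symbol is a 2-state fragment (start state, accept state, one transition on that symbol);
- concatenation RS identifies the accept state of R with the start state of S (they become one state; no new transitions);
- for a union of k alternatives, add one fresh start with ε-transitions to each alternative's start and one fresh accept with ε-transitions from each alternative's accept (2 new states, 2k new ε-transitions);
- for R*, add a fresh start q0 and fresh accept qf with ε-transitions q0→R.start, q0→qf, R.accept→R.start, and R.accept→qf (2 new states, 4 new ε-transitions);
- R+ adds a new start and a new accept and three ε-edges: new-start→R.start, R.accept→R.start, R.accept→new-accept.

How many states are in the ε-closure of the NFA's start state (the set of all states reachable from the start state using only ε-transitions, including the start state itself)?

Let C(F) = |ε-closure(F.start)| within fragment F, and note whether F accepts ε. Symbol fragments have C = 1 and do not accept ε. Then:
  1* — the star's fresh start ε-reaches both the body's start and the fresh accept: C = 2 + 1 = 3
  10 — same as the first factor's closure: C = 1
  1*|1|0|10 — C = 1 (new start) + (3 + 1 + 1 + 1) + 1 (new accept, since some branch ε-reaches its own accept) = 8
  (1*|1|0|10)0 — the left operand accepts ε, so the closure extends into the next operand (the shared merged state is already counted); C = 8 + (1−1) = 8
  ((1*|1|0|10)0)+ — new start ε-reaches only the body's start; the new accept needs a symbol first: C = 1 + 8 = 9

9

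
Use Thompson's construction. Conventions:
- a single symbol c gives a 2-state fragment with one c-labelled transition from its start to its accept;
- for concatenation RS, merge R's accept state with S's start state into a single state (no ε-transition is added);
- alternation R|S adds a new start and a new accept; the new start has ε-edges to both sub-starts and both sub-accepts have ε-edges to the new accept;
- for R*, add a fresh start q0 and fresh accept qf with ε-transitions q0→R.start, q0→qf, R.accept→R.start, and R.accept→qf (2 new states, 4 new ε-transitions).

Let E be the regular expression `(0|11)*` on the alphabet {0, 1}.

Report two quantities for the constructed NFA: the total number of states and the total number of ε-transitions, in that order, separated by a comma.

9, 8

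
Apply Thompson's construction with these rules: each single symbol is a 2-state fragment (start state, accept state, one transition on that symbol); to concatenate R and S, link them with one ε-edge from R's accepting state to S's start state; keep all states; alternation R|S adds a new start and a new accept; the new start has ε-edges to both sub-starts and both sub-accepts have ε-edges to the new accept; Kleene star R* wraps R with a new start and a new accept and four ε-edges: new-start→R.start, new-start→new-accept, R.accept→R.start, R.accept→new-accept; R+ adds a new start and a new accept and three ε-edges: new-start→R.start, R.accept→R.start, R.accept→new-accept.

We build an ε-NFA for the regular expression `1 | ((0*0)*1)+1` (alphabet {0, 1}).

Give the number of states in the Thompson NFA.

Building bottom-up:
Each of the 5 symbol leaves contributes a 2-state fragment.
  0* — 4 states
  0*0 — 6 states
  (0*0)* — 8 states
  (0*0)*1 — 10 states
  ((0*0)*1)+ — 12 states
  ((0*0)*1)+1 — 14 states
  1 | ((0*0)*1)+1 — 18 states

18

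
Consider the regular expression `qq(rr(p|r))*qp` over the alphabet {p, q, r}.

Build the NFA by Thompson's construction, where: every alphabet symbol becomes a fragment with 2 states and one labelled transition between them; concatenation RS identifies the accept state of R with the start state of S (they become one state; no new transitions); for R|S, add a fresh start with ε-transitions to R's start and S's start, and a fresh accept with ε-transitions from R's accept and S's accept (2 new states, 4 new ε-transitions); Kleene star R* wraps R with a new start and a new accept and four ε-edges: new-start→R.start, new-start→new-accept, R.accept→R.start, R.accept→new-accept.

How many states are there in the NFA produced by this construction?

14

Building bottom-up:
Each of the 8 symbol leaves contributes a 2-state fragment.
  p|r — 6 states
  rr(p|r) — 8 states
  (rr(p|r))* — 10 states
  qq(rr(p|r))*qp — 14 states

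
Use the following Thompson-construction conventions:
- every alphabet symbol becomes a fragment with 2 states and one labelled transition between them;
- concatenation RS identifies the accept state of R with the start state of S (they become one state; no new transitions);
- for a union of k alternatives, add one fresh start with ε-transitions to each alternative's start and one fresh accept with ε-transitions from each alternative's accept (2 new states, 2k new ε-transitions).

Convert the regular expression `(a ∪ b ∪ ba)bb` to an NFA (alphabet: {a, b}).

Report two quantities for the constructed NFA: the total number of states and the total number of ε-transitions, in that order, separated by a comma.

11, 6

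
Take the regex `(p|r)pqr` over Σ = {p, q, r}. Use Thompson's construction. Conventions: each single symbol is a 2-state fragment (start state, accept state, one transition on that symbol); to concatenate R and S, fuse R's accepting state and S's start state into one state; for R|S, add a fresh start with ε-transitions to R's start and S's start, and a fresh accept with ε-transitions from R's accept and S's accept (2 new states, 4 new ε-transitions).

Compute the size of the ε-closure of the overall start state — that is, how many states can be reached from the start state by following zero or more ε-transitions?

3

Work bottom-up. For each fragment F, track |ε-closure(F.start)| and whether F's accept lies in that closure (i.e. whether F accepts ε). A single-symbol fragment has closure size 1 and does not accept ε.
  p|r — |ε-closure| = 1 + 1 + 1 = 3 (the new accept is not ε-reachable since no branch accepts ε)
  (p|r)pqr — |ε-closure| equals the left operand's closure size = 3 (its accept is not ε-reachable, so the closure stops there)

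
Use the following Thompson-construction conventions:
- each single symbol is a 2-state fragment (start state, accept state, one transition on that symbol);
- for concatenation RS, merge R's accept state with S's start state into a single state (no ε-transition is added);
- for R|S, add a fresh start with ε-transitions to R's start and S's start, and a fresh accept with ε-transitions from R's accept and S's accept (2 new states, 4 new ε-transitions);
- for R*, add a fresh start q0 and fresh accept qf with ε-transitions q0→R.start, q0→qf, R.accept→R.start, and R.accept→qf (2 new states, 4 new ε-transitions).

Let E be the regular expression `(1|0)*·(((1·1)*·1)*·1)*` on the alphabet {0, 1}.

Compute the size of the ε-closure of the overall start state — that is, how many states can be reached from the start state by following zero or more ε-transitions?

Compute the ε-closure size of each fragment's start state recursively; a symbol fragment's start has no outgoing ε-edge, so its closure is just itself (size 1).
  1|0 → |ε-closure| = 1 + 1 + 1 = 3 (the new accept is not ε-reachable since no branch accepts ε)
  (1|0)* → |ε-closure| = 1 (new start) + 3 (body) + 1 (new accept) = 5
  1·1 → |ε-closure| equals the left operand's closure size = 1 (its accept is not ε-reachable, so the closure stops there)
  (1·1)* → the star's fresh start ε-reaches both the body's start and the fresh accept: |ε-closure| = 2 + 1 = 3
  (1·1)*·1 → |ε-closure| = 3 + (1−1) = 3 (closure spills across the concat boundary because the left factor accepts ε)
  ((1·1)*·1)* → |ε-closure| = 1 (new start) + 3 (body) + 1 (new accept) = 5
  ((1·1)*·1)*·1 → the left operand accepts ε, so the closure extends into the next operand (the shared merged state is already counted); |ε-closure| = 5 + (1−1) = 5
  (((1·1)*·1)*·1)* → the star's fresh start ε-reaches both the body's start and the fresh accept: |ε-closure| = 2 + 5 = 7
  (1|0)*·(((1·1)*·1)*·1)* → |ε-closure| = 5 + (7−1) = 11 (closure spills across the concat boundary because the left factor accepts ε)

11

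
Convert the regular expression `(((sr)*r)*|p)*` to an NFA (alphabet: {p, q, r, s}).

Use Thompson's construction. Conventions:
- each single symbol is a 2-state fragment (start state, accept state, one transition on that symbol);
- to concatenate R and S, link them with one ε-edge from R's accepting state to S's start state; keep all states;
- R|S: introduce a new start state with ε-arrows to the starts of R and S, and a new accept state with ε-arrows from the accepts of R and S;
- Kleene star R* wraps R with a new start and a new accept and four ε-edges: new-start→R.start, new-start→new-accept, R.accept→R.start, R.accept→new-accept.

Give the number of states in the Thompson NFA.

Recursing over subexpressions:
Each of the 4 symbol leaves contributes a 2-state fragment.
  sr = 4 states
  (sr)* = 6 states
  (sr)*r = 8 states
  ((sr)*r)* = 10 states
  ((sr)*r)*|p = 14 states
  (((sr)*r)*|p)* = 16 states

16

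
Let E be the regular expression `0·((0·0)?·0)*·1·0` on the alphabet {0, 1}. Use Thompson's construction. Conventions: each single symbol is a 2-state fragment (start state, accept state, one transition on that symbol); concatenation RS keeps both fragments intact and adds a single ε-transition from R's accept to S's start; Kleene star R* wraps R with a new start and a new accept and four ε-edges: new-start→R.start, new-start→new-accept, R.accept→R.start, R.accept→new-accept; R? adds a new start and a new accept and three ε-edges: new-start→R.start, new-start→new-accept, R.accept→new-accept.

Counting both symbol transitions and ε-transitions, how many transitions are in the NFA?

18

By structural recursion:
Each of the 6 symbol leaves contributes 1 transition (1 symbol, 0 ε).
  0·0 : 3 transitions (2 symbol, 1 ε)
  (0·0)? : 6 transitions (2 symbol, 4 ε)
  (0·0)?·0 : 8 transitions (3 symbol, 5 ε)
  ((0·0)?·0)* : 12 transitions (3 symbol, 9 ε)
  0·((0·0)?·0)*·1·0 : 18 transitions (6 symbol, 12 ε)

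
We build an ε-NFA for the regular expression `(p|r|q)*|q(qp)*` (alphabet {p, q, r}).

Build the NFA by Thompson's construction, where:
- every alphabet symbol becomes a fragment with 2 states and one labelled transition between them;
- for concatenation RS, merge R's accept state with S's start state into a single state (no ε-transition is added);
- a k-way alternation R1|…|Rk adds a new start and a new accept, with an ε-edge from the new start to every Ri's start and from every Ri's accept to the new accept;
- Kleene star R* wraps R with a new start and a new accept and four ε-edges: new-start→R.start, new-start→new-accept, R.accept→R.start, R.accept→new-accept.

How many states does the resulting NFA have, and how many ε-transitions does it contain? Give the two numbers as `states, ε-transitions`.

18, 18

Bottom-up over the parse tree:
Each of the 6 symbol leaves contributes 2 states and 0 ε-transitions.
  p|r|q = 8 states, 6 ε-transitions
  (p|r|q)* = 10 states, 10 ε-transitions
  qp = 3 states, 0 ε-transitions
  (qp)* = 5 states, 4 ε-transitions
  q(qp)* = 6 states, 4 ε-transitions
  (p|r|q)*|q(qp)* = 18 states, 18 ε-transitions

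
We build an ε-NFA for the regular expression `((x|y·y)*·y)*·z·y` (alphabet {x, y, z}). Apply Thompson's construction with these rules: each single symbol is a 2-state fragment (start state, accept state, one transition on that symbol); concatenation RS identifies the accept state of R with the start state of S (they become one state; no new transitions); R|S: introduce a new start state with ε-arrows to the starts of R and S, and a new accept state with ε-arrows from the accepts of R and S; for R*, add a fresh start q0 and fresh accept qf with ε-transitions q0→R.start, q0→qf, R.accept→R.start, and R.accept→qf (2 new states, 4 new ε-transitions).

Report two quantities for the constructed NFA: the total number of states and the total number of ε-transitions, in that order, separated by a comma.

14, 12

Per subexpression:
Each of the 6 symbol leaves contributes 2 states and 0 ε-transitions.
  y·y = 3 states, 0 ε-transitions
  x|y·y = 7 states, 4 ε-transitions
  (x|y·y)* = 9 states, 8 ε-transitions
  (x|y·y)*·y = 10 states, 8 ε-transitions
  ((x|y·y)*·y)* = 12 states, 12 ε-transitions
  ((x|y·y)*·y)*·z·y = 14 states, 12 ε-transitions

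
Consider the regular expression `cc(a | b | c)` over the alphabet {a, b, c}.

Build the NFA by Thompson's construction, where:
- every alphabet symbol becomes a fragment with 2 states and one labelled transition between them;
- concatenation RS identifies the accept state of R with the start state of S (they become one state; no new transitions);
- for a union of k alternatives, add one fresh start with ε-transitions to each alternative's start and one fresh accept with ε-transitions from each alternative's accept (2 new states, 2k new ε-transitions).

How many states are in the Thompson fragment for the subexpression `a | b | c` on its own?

Fragment for `a | b | c`:
Each of the 3 symbol leaves contributes a 2-state fragment.
  a | b | c : 8 states

8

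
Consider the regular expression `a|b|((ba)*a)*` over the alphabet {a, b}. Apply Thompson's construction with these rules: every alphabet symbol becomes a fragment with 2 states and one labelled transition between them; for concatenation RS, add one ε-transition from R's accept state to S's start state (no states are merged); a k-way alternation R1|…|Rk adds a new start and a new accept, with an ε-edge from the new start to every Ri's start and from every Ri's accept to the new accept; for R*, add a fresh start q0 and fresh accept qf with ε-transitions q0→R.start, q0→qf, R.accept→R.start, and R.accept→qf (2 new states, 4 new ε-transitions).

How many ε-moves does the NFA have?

16

Per subexpression:
Each of the 5 symbol leaves contributes 0 ε-transitions.
  ba → 1 ε-transition
  (ba)* → 5 ε-transitions
  (ba)*a → 6 ε-transitions
  ((ba)*a)* → 10 ε-transitions
  a|b|((ba)*a)* → 16 ε-transitions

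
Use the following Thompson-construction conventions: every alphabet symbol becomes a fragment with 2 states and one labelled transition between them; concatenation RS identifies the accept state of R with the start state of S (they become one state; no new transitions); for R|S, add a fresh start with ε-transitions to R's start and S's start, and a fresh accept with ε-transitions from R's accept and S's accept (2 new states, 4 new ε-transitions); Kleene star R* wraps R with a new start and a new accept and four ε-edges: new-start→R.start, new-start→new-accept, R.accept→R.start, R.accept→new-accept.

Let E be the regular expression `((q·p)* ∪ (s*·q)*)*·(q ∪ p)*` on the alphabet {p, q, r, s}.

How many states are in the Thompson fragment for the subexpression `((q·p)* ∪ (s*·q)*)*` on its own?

Fragment for `((q·p)* ∪ (s*·q)*)*`:
Each of the 4 symbol leaves contributes a 2-state fragment.
  q·p = 3 states
  (q·p)* = 5 states
  s* = 4 states
  s*·q = 5 states
  (s*·q)* = 7 states
  (q·p)* ∪ (s*·q)* = 14 states
  ((q·p)* ∪ (s*·q)*)* = 16 states

16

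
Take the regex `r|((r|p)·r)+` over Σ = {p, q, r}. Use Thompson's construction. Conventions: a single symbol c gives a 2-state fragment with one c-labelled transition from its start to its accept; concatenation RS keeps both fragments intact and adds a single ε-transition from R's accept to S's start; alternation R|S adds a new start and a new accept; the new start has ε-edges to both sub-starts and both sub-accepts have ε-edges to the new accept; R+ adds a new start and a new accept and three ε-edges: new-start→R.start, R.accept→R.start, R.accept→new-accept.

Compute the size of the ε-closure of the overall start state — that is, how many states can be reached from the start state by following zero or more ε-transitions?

Compute the ε-closure size of each fragment's start state recursively; a symbol fragment's start has no outgoing ε-edge, so its closure is just itself (size 1).
  r|p — new start ε-reaches every alternative's start; none of them accept ε, so the new accept is not reached: |closure| = 1 + 1 + 1 = 3
  (r|p)·r — same as the first factor's closure: |closure| = 3
  ((r|p)·r)+ — new start ε-reaches only the body's start; the new accept needs a symbol first: |closure| = 1 + 3 = 4
  r|((r|p)·r)+ — new start ε-reaches every alternative's start; none of them accept ε, so the new accept is not reached: |closure| = 1 + 1 + 4 = 6

6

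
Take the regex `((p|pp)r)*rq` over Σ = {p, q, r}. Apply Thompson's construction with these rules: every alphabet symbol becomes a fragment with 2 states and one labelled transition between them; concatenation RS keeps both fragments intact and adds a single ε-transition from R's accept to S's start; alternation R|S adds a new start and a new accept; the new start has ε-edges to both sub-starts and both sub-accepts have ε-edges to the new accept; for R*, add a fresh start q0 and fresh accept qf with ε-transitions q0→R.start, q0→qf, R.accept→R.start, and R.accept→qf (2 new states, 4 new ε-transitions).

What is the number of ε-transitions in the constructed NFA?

Per subexpression:
Each of the 6 symbol leaves contributes 0 ε-transitions.
  pp → 1 ε-transition
  p|pp → 5 ε-transitions
  (p|pp)r → 6 ε-transitions
  ((p|pp)r)* → 10 ε-transitions
  ((p|pp)r)*rq → 12 ε-transitions

12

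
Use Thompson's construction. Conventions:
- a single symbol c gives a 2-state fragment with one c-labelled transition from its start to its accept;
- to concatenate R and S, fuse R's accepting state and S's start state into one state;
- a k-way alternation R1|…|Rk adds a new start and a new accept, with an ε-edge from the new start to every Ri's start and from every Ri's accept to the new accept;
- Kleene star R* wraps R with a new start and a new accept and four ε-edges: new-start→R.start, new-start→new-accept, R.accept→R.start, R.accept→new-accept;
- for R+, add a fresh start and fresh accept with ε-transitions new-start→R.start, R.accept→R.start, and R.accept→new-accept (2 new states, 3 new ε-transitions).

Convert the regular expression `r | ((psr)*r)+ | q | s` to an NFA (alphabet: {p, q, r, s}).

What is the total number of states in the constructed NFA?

17

Bottom-up over the parse tree:
Each of the 7 symbol leaves contributes a 2-state fragment.
  psr : 4 states
  (psr)* : 6 states
  (psr)*r : 7 states
  ((psr)*r)+ : 9 states
  r | ((psr)*r)+ | q | s : 17 states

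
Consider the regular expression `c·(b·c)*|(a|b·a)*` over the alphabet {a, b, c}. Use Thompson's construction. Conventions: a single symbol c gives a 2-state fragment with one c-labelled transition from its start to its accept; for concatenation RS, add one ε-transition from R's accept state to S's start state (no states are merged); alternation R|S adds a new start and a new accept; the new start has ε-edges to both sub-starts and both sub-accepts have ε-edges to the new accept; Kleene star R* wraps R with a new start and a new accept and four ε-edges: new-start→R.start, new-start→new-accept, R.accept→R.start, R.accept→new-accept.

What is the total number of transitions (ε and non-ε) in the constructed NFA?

25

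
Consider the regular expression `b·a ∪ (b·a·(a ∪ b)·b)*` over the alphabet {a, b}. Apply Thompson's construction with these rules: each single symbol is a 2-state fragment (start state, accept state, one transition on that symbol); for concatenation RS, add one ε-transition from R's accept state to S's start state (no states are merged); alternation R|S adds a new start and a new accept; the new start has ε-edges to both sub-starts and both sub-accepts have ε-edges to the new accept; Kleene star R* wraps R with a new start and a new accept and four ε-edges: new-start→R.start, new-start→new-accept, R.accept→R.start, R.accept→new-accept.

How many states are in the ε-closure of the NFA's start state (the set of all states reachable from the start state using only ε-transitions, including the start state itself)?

6

Let C(F) = |ε-closure(F.start)| within fragment F, and note whether F accepts ε. Symbol fragments have C = 1 and do not accept ε. Then:
  b·a — same as the first factor's closure: |closure| = 1
  a ∪ b — |closure| = 1 + 1 + 1 = 3 (the new accept is not ε-reachable since no branch accepts ε)
  b·a·(a ∪ b)·b — |closure| equals the left operand's closure size = 1 (its accept is not ε-reachable, so the closure stops there)
  (b·a·(a ∪ b)·b)* — the star's fresh start ε-reaches both the body's start and the fresh accept: |closure| = 2 + 1 = 3
  b·a ∪ (b·a·(a ∪ b)·b)* — new start ε-reaches every alternative's start; at least one alternative accepts ε, so the union's new accept is reached too: |closure| = 1 + 1 + 3 + 1 = 6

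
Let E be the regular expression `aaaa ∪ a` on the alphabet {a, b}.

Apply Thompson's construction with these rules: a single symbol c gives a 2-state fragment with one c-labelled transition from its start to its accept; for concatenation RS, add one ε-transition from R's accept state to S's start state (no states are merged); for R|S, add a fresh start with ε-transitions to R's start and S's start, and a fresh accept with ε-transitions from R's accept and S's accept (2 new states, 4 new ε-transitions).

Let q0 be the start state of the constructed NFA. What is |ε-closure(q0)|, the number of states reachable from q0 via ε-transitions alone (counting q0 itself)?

Let C(F) = |ε-closure(F.start)| within fragment F, and note whether F accepts ε. Symbol fragments have C = 1 and do not accept ε. Then:
  aaaa : same as the first factor's closure: |closure| = 1
  aaaa ∪ a : new start ε-reaches every alternative's start; none of them accept ε, so the new accept is not reached: |closure| = 1 + 1 + 1 = 3

3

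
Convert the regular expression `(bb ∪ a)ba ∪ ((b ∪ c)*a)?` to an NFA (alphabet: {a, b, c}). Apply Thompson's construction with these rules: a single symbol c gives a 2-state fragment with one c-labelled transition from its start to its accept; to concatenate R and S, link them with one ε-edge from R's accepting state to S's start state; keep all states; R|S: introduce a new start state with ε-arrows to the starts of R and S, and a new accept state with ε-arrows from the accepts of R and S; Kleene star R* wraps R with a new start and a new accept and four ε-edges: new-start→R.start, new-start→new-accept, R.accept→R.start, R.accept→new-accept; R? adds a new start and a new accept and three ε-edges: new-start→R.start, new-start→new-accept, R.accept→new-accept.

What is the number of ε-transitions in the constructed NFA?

23

Recursing over subexpressions:
Each of the 8 symbol leaves contributes 0 ε-transitions.
  bb : 1 ε-transition
  bb ∪ a : 5 ε-transitions
  (bb ∪ a)ba : 7 ε-transitions
  b ∪ c : 4 ε-transitions
  (b ∪ c)* : 8 ε-transitions
  (b ∪ c)*a : 9 ε-transitions
  ((b ∪ c)*a)? : 12 ε-transitions
  (bb ∪ a)ba ∪ ((b ∪ c)*a)? : 23 ε-transitions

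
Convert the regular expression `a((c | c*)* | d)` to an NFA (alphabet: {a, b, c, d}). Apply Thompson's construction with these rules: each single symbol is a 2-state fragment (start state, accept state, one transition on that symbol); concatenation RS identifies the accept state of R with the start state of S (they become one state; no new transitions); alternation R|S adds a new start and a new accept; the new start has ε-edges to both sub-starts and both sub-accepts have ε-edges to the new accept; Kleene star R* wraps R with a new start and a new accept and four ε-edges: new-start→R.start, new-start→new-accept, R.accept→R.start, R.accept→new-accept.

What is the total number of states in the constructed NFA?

Recursing over subexpressions:
Each of the 4 symbol leaves contributes a 2-state fragment.
  c* → 4 states
  c | c* → 8 states
  (c | c*)* → 10 states
  (c | c*)* | d → 14 states
  a((c | c*)* | d) → 15 states

15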